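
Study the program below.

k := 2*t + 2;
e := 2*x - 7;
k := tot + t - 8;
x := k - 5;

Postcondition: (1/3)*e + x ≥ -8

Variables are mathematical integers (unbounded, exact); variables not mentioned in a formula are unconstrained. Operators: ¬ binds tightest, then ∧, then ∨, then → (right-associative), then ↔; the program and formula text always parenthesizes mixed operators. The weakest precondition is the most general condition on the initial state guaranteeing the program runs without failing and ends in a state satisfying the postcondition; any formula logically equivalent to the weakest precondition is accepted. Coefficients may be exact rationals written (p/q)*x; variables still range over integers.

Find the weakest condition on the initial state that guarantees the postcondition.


Working backward. After the program, (1/3)*e + x ≥ -8 must hold.
Before x := k - 5: (1/3)*e + k ≥ -3
Before k := tot + t - 8: (1/3)*e + t + tot ≥ 5
Before e := 2*x - 7: t + tot + (2/3)*x ≥ 22/3
Before k := 2*t + 2: t + tot + (2/3)*x ≥ 22/3
Answer: WP = t + tot + (2/3)*x ≥ 22/3


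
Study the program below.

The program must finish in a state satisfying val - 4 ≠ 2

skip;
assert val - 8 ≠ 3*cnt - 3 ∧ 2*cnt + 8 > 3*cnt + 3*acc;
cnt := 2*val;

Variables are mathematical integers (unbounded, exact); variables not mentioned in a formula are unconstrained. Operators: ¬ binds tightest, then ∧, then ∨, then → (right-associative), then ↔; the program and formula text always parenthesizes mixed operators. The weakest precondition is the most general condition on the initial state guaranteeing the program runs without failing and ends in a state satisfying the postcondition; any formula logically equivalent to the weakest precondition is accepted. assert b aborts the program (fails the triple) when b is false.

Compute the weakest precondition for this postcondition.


Working backward. After the program, the postcondition val - 4 ≠ 2 must hold; in canonical form it is val ≠ 6.
Before cnt := 2*val: val ≠ 6
Before assert val - 8 ≠ 3*cnt - 3 ∧ 2*cnt + 8 > 3*cnt + 3*acc: val ≠ 3*cnt + 5 ∧ 3*acc + cnt < 8 ∧ val ≠ 6
Before skip: val ≠ 3*cnt + 5 ∧ 3*acc + cnt < 8 ∧ val ≠ 6
Answer: WP = val ≠ 3*cnt + 5 ∧ 3*acc + cnt < 8 ∧ val ≠ 6


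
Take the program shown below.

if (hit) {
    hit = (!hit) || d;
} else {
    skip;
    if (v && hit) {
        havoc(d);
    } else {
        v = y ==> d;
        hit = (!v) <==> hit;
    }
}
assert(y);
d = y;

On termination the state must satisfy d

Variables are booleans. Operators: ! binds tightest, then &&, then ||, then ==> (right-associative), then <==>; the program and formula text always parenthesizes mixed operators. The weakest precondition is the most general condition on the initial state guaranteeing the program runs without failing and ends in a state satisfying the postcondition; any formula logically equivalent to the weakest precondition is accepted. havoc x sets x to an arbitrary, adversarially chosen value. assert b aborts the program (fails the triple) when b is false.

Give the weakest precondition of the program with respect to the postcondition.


Working backward. After the program, d must hold.
Before d := y: y
Before assert y: y
Then branch requires y; else branch requires ((v && hit) ==> y) && ((!(v && hit)) ==> y).
Before the if: (hit ==> y) && ((!hit) ==> (((v && hit) ==> y) && ((!(v && hit)) ==> y)))
Answer: WP = (hit ==> y) && ((!hit) ==> (((v && hit) ==> y) && ((!(v && hit)) ==> y)))


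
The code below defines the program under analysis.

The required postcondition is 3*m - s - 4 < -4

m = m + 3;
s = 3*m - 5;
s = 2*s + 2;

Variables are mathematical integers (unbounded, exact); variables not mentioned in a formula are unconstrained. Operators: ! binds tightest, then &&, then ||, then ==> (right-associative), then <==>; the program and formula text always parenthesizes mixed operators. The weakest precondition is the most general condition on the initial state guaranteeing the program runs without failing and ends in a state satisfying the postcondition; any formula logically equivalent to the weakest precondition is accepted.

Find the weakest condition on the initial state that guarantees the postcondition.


Working backward. After the program, the postcondition 3*m - s - 4 < -4 must hold; in canonical form it is 3*m < s.
Before s := 2*s + 2: 3*m < 2*s + 2
Before s := 3*m - 5: 3*m > 8
Before m := m + 3: 3*m > -1
Answer: WP = 3*m > -1


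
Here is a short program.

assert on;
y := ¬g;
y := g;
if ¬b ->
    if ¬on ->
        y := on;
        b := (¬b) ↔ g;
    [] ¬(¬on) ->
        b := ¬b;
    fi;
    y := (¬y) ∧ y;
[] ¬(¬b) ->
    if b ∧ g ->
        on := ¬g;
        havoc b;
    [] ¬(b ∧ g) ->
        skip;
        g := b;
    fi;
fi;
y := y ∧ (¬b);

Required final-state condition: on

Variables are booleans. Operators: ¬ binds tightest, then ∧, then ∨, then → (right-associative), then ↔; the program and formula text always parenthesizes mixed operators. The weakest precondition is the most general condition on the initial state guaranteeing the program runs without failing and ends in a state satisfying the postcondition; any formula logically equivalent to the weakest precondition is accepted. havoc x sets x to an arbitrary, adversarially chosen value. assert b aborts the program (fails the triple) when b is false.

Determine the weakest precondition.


Working backward. After the program, on must hold.
Before y := y ∧ (¬b): on
Then branch requires (¬on) → on; else branch requires ((b ∧ g) → (¬g)) ∧ ((¬(b ∧ g)) → on).
Before the if: ((¬b) → ((¬on) → on)) ∧ (b → (((b ∧ g) → (¬g)) ∧ ((¬(b ∧ g)) → on)))
Before y := g: ((¬b) → ((¬on) → on)) ∧ (b → (((b ∧ g) → (¬g)) ∧ ((¬(b ∧ g)) → on)))
Before y := ¬g: ((¬b) → ((¬on) → on)) ∧ (b → (((b ∧ g) → (¬g)) ∧ ((¬(b ∧ g)) → on)))
Before assert on: on ∧ ((¬b) → ((¬on) → on)) ∧ (b → (((b ∧ g) → (¬g)) ∧ ((¬(b ∧ g)) → on)))
Answer: WP = on ∧ ((¬b) → ((¬on) → on)) ∧ (b → (((b ∧ g) → (¬g)) ∧ ((¬(b ∧ g)) → on)))


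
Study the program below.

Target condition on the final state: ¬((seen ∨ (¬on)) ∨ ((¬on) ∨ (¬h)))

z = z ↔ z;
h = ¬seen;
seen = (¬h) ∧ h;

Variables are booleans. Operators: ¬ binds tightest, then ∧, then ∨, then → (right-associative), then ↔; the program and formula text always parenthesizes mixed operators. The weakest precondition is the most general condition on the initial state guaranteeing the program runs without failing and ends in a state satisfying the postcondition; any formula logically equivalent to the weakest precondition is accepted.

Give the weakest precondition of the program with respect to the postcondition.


Working backward. After the program, the postcondition ¬((seen ∨ (¬on)) ∨ ((¬on) ∨ (¬h))) must hold; in canonical form it is ¬(seen ∨ (¬on) ∨ (¬h)).
Before seen := (¬h) ∧ h: ¬((¬on) ∨ (¬h))
Before h := ¬seen: ¬((¬on) ∨ seen)
Before z := z ↔ z: ¬((¬on) ∨ seen)
Answer: WP = ¬((¬on) ∨ seen)


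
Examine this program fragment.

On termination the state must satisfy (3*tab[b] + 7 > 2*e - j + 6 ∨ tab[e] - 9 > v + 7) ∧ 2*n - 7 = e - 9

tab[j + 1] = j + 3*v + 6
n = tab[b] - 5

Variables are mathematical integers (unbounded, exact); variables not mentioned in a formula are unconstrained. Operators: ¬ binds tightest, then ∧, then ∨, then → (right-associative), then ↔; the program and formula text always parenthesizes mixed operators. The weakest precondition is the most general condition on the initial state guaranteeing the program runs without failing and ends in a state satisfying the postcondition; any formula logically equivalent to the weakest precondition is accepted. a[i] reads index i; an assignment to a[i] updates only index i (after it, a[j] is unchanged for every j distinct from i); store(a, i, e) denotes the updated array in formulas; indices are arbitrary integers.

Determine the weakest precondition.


Working backward. After the program, the postcondition (3*tab[b] + 7 > 2*e - j + 6 ∨ tab[e] - 9 > v + 7) ∧ 2*n - 7 = e - 9 must hold; in canonical form it is (3*tab[b] + j > 2*e - 1 ∨ tab[e] > v + 16) ∧ 2*n = e - 2.
Before n := tab[b] - 5: (3*tab[b] + j > 2*e - 1 ∨ tab[e] > v + 16) ∧ 2*tab[b] = e + 8
Before tab[j + 1] := j + 3*v + 6: (3*store(tab, j + 1, j + 3*v + 6)[b] + j > 2*e - 1 ∨ store(tab, j + 1, j + 3*v + 6)[e] > v + 16) ∧ 2*store(tab, j + 1, j + 3*v + 6)[b] = e + 8
Answer: WP = (3*store(tab, j + 1, j + 3*v + 6)[b] + j > 2*e - 1 ∨ store(tab, j + 1, j + 3*v + 6)[e] > v + 16) ∧ 2*store(tab, j + 1, j + 3*v + 6)[b] = e + 8


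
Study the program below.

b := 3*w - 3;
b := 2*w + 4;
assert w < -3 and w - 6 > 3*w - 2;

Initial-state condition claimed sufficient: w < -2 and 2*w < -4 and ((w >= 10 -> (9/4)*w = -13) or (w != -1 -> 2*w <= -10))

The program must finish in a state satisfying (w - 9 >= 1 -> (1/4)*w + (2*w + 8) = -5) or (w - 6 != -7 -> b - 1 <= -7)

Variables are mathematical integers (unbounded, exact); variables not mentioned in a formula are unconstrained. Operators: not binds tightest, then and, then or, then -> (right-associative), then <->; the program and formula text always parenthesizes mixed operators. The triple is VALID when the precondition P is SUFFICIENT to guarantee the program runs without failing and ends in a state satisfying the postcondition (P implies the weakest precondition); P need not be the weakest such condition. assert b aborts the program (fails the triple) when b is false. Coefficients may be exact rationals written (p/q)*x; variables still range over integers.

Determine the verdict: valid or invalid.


Working backward. After the program, the postcondition (w - 9 >= 1 -> (1/4)*w + (2*w + 8) = -5) or (w - 6 != -7 -> b - 1 <= -7) must hold; in canonical form it is (w >= 10 -> (9/4)*w = -13) or (w != -1 -> b <= -6).
Before assert w < -3 and w - 6 > 3*w - 2: w < -3 and 2*w < -4 and ((w >= 10 -> (9/4)*w = -13) or (w != -1 -> b <= -6))
Before b := 2*w + 4: w < -3 and 2*w < -4 and ((w >= 10 -> (9/4)*w = -13) or (w != -1 -> 2*w <= -10))
Before b := 3*w - 3: w < -3 and 2*w < -4 and ((w >= 10 -> (9/4)*w = -13) or (w != -1 -> 2*w <= -10))
The weakest precondition is w < -3 and 2*w < -4 and ((w >= 10 -> (9/4)*w = -13) or (w != -1 -> 2*w <= -10)).
Check whether w < -2 and 2*w < -4 and ((w >= 10 -> (9/4)*w = -13) or (w != -1 -> 2*w <= -10)) implies it.
Countermodel: at the initial state w = -3, the precondition holds but the weakest precondition fails.
Answer: invalid


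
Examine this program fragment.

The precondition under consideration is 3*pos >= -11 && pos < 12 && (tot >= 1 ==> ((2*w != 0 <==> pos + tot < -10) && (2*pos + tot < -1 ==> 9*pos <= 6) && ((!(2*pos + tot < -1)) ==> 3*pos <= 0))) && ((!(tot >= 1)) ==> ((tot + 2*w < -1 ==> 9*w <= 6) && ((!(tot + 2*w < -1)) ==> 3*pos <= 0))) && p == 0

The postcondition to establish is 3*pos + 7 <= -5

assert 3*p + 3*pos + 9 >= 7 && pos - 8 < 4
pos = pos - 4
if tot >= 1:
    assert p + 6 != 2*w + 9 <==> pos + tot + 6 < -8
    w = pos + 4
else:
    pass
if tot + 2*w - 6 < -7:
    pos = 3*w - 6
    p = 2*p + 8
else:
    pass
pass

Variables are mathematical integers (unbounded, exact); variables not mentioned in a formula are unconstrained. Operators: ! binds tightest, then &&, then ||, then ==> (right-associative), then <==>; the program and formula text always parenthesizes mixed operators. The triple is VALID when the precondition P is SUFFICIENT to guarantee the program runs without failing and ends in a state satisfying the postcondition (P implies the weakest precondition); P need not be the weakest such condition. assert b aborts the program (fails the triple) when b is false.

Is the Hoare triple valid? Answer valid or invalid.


Working backward. After the program, the postcondition 3*pos + 7 <= -5 must hold; in canonical form it is 3*pos <= -12.
Before skip: 3*pos <= -12
Then branch requires 9*w <= 6; else branch requires 3*pos <= -12.
Before the if: (tot + 2*w < -1 ==> 9*w <= 6) && ((!(tot + 2*w < -1)) ==> 3*pos <= -12)
Then branch requires (p != 2*w + 3 <==> pos + tot < -14) && (2*pos + tot < -9 ==> 9*pos <= -30) && ((!(2*pos + tot < -9)) ==> 3*pos <= -12); else branch requires (tot + 2*w < -1 ==> 9*w <= 6) && ((!(tot + 2*w < -1)) ==> 3*pos <= -12).
Before the if: (tot >= 1 ==> ((p != 2*w + 3 <==> pos + tot < -14) && (2*pos + tot < -9 ==> 9*pos <= -30) && ((!(2*pos + tot < -9)) ==> 3*pos <= -12))) && ((!(tot >= 1)) ==> ((tot + 2*w < -1 ==> 9*w <= 6) && ((!(tot + 2*w < -1)) ==> 3*pos <= -12)))
Before pos := pos - 4: (tot >= 1 ==> ((p != 2*w + 3 <==> pos + tot < -10) && (2*pos + tot < -1 ==> 9*pos <= 6) && ((!(2*pos + tot < -1)) ==> 3*pos <= 0))) && ((!(tot >= 1)) ==> ((tot + 2*w < -1 ==> 9*w <= 6) && ((!(tot + 2*w < -1)) ==> 3*pos <= 0)))
Before assert 3*p + 3*pos + 9 >= 7 && pos - 8 < 4: 3*p + 3*pos >= -2 && pos < 12 && (tot >= 1 ==> ((p != 2*w + 3 <==> pos + tot < -10) && (2*pos + tot < -1 ==> 9*pos <= 6) && ((!(2*pos + tot < -1)) ==> 3*pos <= 0))) && ((!(tot >= 1)) ==> ((tot + 2*w < -1 ==> 9*w <= 6) && ((!(tot + 2*w < -1)) ==> 3*pos <= 0)))
The weakest precondition is 3*p + 3*pos >= -2 && pos < 12 && (tot >= 1 ==> ((p != 2*w + 3 <==> pos + tot < -10) && (2*pos + tot < -1 ==> 9*pos <= 6) && ((!(2*pos + tot < -1)) ==> 3*pos <= 0))) && ((!(tot >= 1)) ==> ((tot + 2*w < -1 ==> 9*w <= 6) && ((!(tot + 2*w < -1)) ==> 3*pos <= 0))).
Check whether 3*pos >= -11 && pos < 12 && (tot >= 1 ==> ((2*w != 0 <==> pos + tot < -10) && (2*pos + tot < -1 ==> 9*pos <= 6) && ((!(2*pos + tot < -1)) ==> 3*pos <= 0))) && ((!(tot >= 1)) ==> ((tot + 2*w < -1 ==> 9*w <= 6) && ((!(tot + 2*w < -1)) ==> 3*pos <= 0))) && p == 0 implies it.
Countermodel: at the initial state p = 0, pos = -3, tot = -8, w = -1, the precondition holds but the weakest precondition fails.
Answer: invalid


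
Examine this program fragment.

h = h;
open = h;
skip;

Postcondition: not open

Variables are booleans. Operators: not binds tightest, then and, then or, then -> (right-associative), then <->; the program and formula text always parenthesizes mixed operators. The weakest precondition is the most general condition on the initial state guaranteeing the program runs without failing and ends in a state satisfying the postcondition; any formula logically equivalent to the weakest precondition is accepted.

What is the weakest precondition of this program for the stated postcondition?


Working backward. After the program, not open must hold.
Before skip: not open
Before open := h: not h
Before h := h: not h
Answer: WP = not h


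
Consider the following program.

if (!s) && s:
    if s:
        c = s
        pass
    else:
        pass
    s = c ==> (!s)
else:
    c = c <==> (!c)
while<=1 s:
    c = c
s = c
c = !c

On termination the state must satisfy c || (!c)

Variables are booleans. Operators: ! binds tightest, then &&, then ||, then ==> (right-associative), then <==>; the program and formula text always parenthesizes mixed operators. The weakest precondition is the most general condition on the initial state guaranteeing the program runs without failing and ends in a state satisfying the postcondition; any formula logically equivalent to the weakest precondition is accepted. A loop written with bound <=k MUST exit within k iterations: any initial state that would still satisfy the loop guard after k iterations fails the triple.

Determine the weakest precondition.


Working backward. After the program, the postcondition c || (!c) must hold; in canonical form it is true.
Before c := !c: true
Before s := c: true
Before the loop (bound <=1), unroll the exhaustion recursion (WP_0 = exit-now case; WP_j = one more guarded iteration, up to j = 1):
  WP_0: !s
  WP_1: s ==> (!s)
So before the loop: s ==> (!s)
Then branch requires (s ==> ((s ==> (!s)) ==> (!(s ==> (!s))))) && ((!s) ==> ((c ==> (!s)) ==> (!(c ==> (!s))))); else branch requires s ==> (!s).
Before the if: s ==> (!s)
Answer: WP = s ==> (!s)


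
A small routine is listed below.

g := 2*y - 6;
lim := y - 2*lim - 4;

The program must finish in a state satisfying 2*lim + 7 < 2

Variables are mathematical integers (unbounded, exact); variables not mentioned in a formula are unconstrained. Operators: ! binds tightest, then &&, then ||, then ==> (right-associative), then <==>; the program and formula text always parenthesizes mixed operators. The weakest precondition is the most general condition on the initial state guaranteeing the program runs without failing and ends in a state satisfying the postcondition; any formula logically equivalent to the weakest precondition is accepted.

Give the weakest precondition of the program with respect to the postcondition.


Working backward. After the program, the postcondition 2*lim + 7 < 2 must hold; in canonical form it is 2*lim < -5.
Before lim := y - 2*lim - 4: 2*y < 4*lim + 3
Before g := 2*y - 6: 2*y < 4*lim + 3
Answer: WP = 2*y < 4*lim + 3


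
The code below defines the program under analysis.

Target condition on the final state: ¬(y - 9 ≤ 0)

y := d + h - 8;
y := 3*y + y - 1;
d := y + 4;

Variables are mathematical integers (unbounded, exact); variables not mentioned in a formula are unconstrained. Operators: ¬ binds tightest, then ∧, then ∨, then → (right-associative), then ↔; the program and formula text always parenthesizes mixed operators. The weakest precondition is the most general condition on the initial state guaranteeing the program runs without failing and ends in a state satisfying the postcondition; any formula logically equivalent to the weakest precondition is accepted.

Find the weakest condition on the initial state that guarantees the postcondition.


Working backward. After the program, the postcondition ¬(y - 9 ≤ 0) must hold; in canonical form it is ¬(y ≤ 9).
Before d := y + 4: ¬(y ≤ 9)
Before y := 3*y + y - 1: ¬(4*y ≤ 10)
Before y := d + h - 8: ¬(4*d + 4*h ≤ 42)
Answer: WP = ¬(4*d + 4*h ≤ 42)


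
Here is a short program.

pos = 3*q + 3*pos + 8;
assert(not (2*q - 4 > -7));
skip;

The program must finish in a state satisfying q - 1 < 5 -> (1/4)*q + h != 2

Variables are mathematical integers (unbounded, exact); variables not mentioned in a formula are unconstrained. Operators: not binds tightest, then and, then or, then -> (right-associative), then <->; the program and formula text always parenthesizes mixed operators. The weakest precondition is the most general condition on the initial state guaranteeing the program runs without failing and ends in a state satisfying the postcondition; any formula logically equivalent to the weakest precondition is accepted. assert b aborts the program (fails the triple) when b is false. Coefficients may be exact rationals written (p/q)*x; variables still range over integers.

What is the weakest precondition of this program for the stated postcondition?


Working backward. After the program, the postcondition q - 1 < 5 -> (1/4)*q + h != 2 must hold; in canonical form it is q < 6 -> h + (1/4)*q != 2.
Before skip: q < 6 -> h + (1/4)*q != 2
Before assert not (2*q - 4 > -7): (not (2*q > -3)) and (q < 6 -> h + (1/4)*q != 2)
Before pos := 3*q + 3*pos + 8: (not (2*q > -3)) and (q < 6 -> h + (1/4)*q != 2)
Answer: WP = (not (2*q > -3)) and (q < 6 -> h + (1/4)*q != 2)


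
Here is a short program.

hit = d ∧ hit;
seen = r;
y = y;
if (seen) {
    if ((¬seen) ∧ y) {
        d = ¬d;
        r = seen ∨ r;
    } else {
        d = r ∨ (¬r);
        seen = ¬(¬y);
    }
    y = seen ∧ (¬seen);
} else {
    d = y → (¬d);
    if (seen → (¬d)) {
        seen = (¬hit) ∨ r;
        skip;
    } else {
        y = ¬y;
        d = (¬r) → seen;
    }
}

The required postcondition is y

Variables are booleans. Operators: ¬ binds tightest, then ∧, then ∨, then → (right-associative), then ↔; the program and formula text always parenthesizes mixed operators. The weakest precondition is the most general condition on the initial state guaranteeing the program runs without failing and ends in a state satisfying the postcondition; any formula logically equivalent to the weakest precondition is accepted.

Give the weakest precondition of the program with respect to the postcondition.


Working backward. After the program, y must hold.
Then branch requires (¬((¬seen) ∧ y)) ∧ (¬seen) ∧ y; else branch requires ((seen → (¬(y → (¬d)))) → y) ∧ ((¬(seen → (¬(y → (¬d))))) → (¬y)).
Before the if: (seen → ((¬((¬seen) ∧ y)) ∧ (¬seen) ∧ y)) ∧ ((¬seen) → (((seen → (¬(y → (¬d)))) → y) ∧ ((¬(seen → (¬(y → (¬d))))) → (¬y))))
Before y := y: (seen → ((¬((¬seen) ∧ y)) ∧ (¬seen) ∧ y)) ∧ ((¬seen) → (((seen → (¬(y → (¬d)))) → y) ∧ ((¬(seen → (¬(y → (¬d))))) → (¬y))))
Before seen := r: (r → ((¬((¬r) ∧ y)) ∧ (¬r) ∧ y)) ∧ ((¬r) → (((r → (¬(y → (¬d)))) → y) ∧ ((¬(r → (¬(y → (¬d))))) → (¬y))))
Before hit := d ∧ hit: (r → ((¬((¬r) ∧ y)) ∧ (¬r) ∧ y)) ∧ ((¬r) → (((r → (¬(y → (¬d)))) → y) ∧ ((¬(r → (¬(y → (¬d))))) → (¬y))))
Answer: WP = (r → ((¬((¬r) ∧ y)) ∧ (¬r) ∧ y)) ∧ ((¬r) → (((r → (¬(y → (¬d)))) → y) ∧ ((¬(r → (¬(y → (¬d))))) → (¬y))))


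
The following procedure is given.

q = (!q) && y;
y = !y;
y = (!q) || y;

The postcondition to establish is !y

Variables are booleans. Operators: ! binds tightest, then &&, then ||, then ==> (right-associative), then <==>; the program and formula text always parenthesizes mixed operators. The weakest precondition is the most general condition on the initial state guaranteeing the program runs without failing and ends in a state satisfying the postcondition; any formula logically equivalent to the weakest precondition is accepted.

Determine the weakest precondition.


Working backward. After the program, !y must hold.
Before y := (!q) || y: !((!q) || y)
Before y := !y: !((!q) || (!y))
Before q := (!q) && y: !((!((!q) && y)) || (!y))
Answer: WP = !((!((!q) && y)) || (!y))


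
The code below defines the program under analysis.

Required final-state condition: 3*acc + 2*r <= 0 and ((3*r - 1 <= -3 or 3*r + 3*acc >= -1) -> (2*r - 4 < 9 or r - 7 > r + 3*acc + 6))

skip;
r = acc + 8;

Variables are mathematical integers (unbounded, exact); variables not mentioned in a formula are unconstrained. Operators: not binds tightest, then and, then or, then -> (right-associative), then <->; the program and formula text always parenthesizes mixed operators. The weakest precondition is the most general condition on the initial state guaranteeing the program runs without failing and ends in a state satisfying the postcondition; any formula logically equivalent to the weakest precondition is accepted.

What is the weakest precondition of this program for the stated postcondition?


Working backward. After the program, the postcondition 3*acc + 2*r <= 0 and ((3*r - 1 <= -3 or 3*r + 3*acc >= -1) -> (2*r - 4 < 9 or r - 7 > r + 3*acc + 6)) must hold; in canonical form it is 3*acc + 2*r <= 0 and ((3*r <= -2 or 3*acc + 3*r >= -1) -> (2*r < 13 or 3*acc < -13)).
Before r := acc + 8: 5*acc <= -16 and ((3*acc <= -26 or 6*acc >= -25) -> (2*acc < -3 or 3*acc < -13))
Before skip: 5*acc <= -16 and ((3*acc <= -26 or 6*acc >= -25) -> (2*acc < -3 or 3*acc < -13))
Answer: WP = 5*acc <= -16 and ((3*acc <= -26 or 6*acc >= -25) -> (2*acc < -3 or 3*acc < -13))


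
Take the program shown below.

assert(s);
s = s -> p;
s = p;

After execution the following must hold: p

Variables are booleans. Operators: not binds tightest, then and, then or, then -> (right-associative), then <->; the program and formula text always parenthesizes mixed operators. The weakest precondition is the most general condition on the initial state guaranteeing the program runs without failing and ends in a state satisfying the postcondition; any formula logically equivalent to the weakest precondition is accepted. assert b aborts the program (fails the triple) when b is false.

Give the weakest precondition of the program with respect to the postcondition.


Working backward. After the program, p must hold.
Before s := p: p
Before s := s -> p: p
Before assert s: s and p
Answer: WP = s and p


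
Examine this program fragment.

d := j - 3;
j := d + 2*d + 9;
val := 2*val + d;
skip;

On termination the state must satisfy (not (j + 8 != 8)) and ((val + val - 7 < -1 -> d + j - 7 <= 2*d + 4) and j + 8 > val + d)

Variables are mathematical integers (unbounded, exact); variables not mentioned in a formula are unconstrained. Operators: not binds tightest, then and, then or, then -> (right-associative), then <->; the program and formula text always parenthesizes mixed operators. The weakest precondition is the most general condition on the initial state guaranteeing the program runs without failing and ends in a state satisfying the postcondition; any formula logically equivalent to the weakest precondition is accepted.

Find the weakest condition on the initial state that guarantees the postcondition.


Working backward. After the program, the postcondition (not (j + 8 != 8)) and ((val + val - 7 < -1 -> d + j - 7 <= 2*d + 4) and j + 8 > val + d) must hold; in canonical form it is (not (j != 0)) and (2*val < 6 -> j <= d + 11) and j > d + val - 8.
Before skip: (not (j != 0)) and (2*val < 6 -> j <= d + 11) and j > d + val - 8
Before val := 2*val + d: (not (j != 0)) and (2*d + 4*val < 6 -> j <= d + 11) and j > 2*d + 2*val - 8
Before j := d + 2*d + 9: (not (3*d != -9)) and (2*d + 4*val < 6 -> 2*d <= 2) and d > 2*val - 17
Before d := j - 3: (not (3*j != 0)) and (2*j + 4*val < 12 -> 2*j <= 8) and j > 2*val - 14
Answer: WP = (not (3*j != 0)) and (2*j + 4*val < 12 -> 2*j <= 8) and j > 2*val - 14


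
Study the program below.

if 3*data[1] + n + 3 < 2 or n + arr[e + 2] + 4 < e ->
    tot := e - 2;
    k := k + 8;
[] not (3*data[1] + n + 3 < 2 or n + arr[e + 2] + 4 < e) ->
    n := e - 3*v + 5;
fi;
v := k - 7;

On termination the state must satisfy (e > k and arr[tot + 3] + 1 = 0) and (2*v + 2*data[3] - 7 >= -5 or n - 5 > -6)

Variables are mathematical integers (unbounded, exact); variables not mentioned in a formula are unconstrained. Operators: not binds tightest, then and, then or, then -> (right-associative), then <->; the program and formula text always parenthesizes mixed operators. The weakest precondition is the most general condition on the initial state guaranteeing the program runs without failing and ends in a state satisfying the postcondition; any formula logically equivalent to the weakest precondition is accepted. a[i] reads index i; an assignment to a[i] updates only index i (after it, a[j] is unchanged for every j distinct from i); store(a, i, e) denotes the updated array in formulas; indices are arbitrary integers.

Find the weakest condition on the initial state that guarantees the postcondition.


Working backward. After the program, the postcondition (e > k and arr[tot + 3] + 1 = 0) and (2*v + 2*data[3] - 7 >= -5 or n - 5 > -6) must hold; in canonical form it is e > k and arr[tot + 3] = -1 and (2*data[3] + 2*v >= 2 or n > -1).
Before v := k - 7: e > k and arr[tot + 3] = -1 and (2*data[3] + 2*k >= 16 or n > -1)
Then branch requires e > k + 8 and arr[e + 1] = -1 and (2*data[3] + 2*k >= 0 or n > -1); else branch requires e > k and arr[tot + 3] = -1 and (2*data[3] + 2*k >= 16 or e > 3*v - 6).
Before the if: ((3*data[1] + n < -1 or arr[e + 2] + n < e - 4) -> (e > k + 8 and arr[e + 1] = -1 and (2*data[3] + 2*k >= 0 or n > -1))) and ((not (3*data[1] + n < -1 or arr[e + 2] + n < e - 4)) -> (e > k and arr[tot + 3] = -1 and (2*data[3] + 2*k >= 16 or e > 3*v - 6)))
Answer: WP = ((3*data[1] + n < -1 or arr[e + 2] + n < e - 4) -> (e > k + 8 and arr[e + 1] = -1 and (2*data[3] + 2*k >= 0 or n > -1))) and ((not (3*data[1] + n < -1 or arr[e + 2] + n < e - 4)) -> (e > k and arr[tot + 3] = -1 and (2*data[3] + 2*k >= 16 or e > 3*v - 6)))


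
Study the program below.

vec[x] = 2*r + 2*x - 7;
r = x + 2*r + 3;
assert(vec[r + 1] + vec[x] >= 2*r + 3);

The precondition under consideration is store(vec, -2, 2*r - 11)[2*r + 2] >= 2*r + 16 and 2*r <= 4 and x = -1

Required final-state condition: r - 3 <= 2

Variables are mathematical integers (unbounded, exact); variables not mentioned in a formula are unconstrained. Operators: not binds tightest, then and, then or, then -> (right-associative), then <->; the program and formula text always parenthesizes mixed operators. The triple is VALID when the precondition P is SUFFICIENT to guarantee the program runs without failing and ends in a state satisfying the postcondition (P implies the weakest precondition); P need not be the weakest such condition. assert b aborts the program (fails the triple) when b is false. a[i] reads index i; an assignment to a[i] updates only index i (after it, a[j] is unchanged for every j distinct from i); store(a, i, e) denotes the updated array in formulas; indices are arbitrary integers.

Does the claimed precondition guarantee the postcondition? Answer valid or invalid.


Working backward. After the program, the postcondition r - 3 <= 2 must hold; in canonical form it is r <= 5.
Before assert vec[r + 1] + vec[x] >= 2*r + 3: vec[r + 1] + vec[x] >= 2*r + 3 and r <= 5
Before r := x + 2*r + 3: vec[2*r + x + 4] + vec[x] >= 4*r + 2*x + 9 and 2*r + x <= 2
Before vec[x] := 2*r + 2*x - 7: store(vec, x, 2*r + 2*x - 7)[2*r + x + 4] + store(vec, x, 2*r + 2*x - 7)[x] >= 4*r + 2*x + 9 and 2*r + x <= 2
The weakest precondition is store(vec, x, 2*r + 2*x - 7)[2*r + x + 4] + store(vec, x, 2*r + 2*x - 7)[x] >= 4*r + 2*x + 9 and 2*r + x <= 2.
Check whether store(vec, -2, 2*r - 11)[2*r + 2] >= 2*r + 16 and 2*r <= 4 and x = -1 implies it.
Countermodel: at the initial state r = 2, vec = {[-2] = 4, [-1] = 4, [6] = 20, [7] = 4, elsewhere 4}, x = -1, the precondition holds but the weakest precondition fails.
Answer: invalid


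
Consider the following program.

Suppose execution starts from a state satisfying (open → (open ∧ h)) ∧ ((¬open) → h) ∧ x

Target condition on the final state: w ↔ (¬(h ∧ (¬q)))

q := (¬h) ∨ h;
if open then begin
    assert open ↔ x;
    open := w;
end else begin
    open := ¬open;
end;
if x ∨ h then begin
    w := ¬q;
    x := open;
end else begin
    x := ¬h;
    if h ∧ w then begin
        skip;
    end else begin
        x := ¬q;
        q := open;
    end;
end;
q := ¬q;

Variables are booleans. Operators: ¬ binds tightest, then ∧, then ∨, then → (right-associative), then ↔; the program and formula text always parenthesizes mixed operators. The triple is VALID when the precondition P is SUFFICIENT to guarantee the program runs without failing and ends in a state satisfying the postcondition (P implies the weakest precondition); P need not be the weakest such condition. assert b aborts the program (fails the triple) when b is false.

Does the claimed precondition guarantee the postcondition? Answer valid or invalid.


Working backward. After the program, w ↔ (¬(h ∧ (¬q))) must hold.
Before q := ¬q: w ↔ (¬(h ∧ q))
Then branch requires (¬q) ↔ (¬(h ∧ q)); else branch requires ((h ∧ w) → (w ↔ (¬(h ∧ q)))) ∧ ((¬(h ∧ w)) → (w ↔ (¬(h ∧ open)))).
Before the if: ((x ∨ h) → ((¬q) ↔ (¬(h ∧ q)))) ∧ ((¬(x ∨ h)) → (((h ∧ w) → (w ↔ (¬(h ∧ q)))) ∧ ((¬(h ∧ w)) → (w ↔ (¬(h ∧ open))))))
Then branch requires (open ↔ x) ∧ ((x ∨ h) → ((¬q) ↔ (¬(h ∧ q)))) ∧ ((¬(x ∨ h)) → (((h ∧ w) → (w ↔ (¬(h ∧ q)))) ∧ ((¬(h ∧ w)) → (w ↔ (¬(h ∧ w)))))); else branch requires ((x ∨ h) → ((¬q) ↔ (¬(h ∧ q)))) ∧ ((¬(x ∨ h)) → (((h ∧ w) → (w ↔ (¬(h ∧ q)))) ∧ ((¬(h ∧ w)) → (w ↔ (¬(h ∧ (¬open))))))).
Before the if: (open → ((open ↔ x) ∧ ((x ∨ h) → ((¬q) ↔ (¬(h ∧ q)))) ∧ ((¬(x ∨ h)) → (((h ∧ w) → (w ↔ (¬(h ∧ q)))) ∧ ((¬(h ∧ w)) → (w ↔ (¬(h ∧ w)))))))) ∧ ((¬open) → (((x ∨ h) → ((¬q) ↔ (¬(h ∧ q)))) ∧ ((¬(x ∨ h)) → (((h ∧ w) → (w ↔ (¬(h ∧ q)))) ∧ ((¬(h ∧ w)) → (w ↔ (¬(h ∧ (¬open)))))))))
Before q := (¬h) ∨ h: (open → ((open ↔ x) ∧ ((x ∨ h) → h) ∧ ((¬(x ∨ h)) → (((h ∧ w) → (w ↔ (¬h))) ∧ ((¬(h ∧ w)) → (w ↔ (¬(h ∧ w)))))))) ∧ ((¬open) → (((x ∨ h) → h) ∧ ((¬(x ∨ h)) → (((h ∧ w) → (w ↔ (¬h))) ∧ ((¬(h ∧ w)) → (w ↔ (¬(h ∧ (¬open)))))))))
The weakest precondition is (open → ((open ↔ x) ∧ ((x ∨ h) → h) ∧ ((¬(x ∨ h)) → (((h ∧ w) → (w ↔ (¬h))) ∧ ((¬(h ∧ w)) → (w ↔ (¬(h ∧ w)))))))) ∧ ((¬open) → (((x ∨ h) → h) ∧ ((¬(x ∨ h)) → (((h ∧ w) → (w ↔ (¬h))) ∧ ((¬(h ∧ w)) → (w ↔ (¬(h ∧ (¬open))))))))).
Check whether (open → (open ∧ h)) ∧ ((¬open) → h) ∧ x implies it.
Every state satisfying the precondition satisfies the weakest precondition: the implication holds.
Answer: valid


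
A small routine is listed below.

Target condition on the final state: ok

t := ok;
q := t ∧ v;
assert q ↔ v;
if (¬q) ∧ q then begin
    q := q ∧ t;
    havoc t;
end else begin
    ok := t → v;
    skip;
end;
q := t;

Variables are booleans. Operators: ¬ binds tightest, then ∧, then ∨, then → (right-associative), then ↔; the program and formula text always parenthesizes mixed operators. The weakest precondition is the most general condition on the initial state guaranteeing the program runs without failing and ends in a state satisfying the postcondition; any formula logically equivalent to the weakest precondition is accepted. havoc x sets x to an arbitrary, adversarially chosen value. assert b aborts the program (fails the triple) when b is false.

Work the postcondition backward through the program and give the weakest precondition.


Working backward. After the program, ok must hold.
Before q := t: ok
Then branch requires ok; else branch requires t → v.
Before the if: t → v
Before assert q ↔ v: (q ↔ v) ∧ (t → v)
Before q := t ∧ v: ((t ∧ v) ↔ v) ∧ (t → v)
Before t := ok: ((ok ∧ v) ↔ v) ∧ (ok → v)
Answer: WP = ((ok ∧ v) ↔ v) ∧ (ok → v)


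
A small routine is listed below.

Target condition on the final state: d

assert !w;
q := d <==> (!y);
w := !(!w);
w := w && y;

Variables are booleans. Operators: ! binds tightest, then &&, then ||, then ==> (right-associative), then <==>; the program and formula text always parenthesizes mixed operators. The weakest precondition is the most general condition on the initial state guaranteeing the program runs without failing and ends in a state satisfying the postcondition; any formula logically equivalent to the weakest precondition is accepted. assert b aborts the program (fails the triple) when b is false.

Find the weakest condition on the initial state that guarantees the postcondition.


Working backward. After the program, d must hold.
Before w := w && y: d
Before w := !(!w): d
Before q := d <==> (!y): d
Before assert !w: (!w) && d
Answer: WP = (!w) && d


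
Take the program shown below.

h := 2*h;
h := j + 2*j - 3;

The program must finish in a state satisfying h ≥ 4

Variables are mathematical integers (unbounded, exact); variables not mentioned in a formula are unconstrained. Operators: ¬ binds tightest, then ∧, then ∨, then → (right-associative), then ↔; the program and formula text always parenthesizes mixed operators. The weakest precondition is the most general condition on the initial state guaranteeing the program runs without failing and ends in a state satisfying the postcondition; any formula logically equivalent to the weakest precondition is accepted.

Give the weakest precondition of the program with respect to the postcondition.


Working backward. After the program, h ≥ 4 must hold.
Before h := j + 2*j - 3: 3*j ≥ 7
Before h := 2*h: 3*j ≥ 7
Answer: WP = 3*j ≥ 7


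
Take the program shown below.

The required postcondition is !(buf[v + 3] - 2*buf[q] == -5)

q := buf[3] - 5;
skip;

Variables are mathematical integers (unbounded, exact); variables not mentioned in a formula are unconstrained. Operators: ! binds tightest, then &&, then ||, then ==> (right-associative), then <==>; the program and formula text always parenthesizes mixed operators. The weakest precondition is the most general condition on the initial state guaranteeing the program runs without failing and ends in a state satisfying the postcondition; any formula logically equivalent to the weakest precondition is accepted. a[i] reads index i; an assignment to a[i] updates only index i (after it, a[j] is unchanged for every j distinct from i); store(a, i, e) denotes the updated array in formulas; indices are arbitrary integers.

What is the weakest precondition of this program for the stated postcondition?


Working backward. After the program, the postcondition !(buf[v + 3] - 2*buf[q] == -5) must hold; in canonical form it is !(buf[v + 3] == 2*buf[q] - 5).
Before skip: !(buf[v + 3] == 2*buf[q] - 5)
Before q := buf[3] - 5: !(buf[v + 3] == 2*buf[buf[3] - 5] - 5)
Answer: WP = !(buf[v + 3] == 2*buf[buf[3] - 5] - 5)


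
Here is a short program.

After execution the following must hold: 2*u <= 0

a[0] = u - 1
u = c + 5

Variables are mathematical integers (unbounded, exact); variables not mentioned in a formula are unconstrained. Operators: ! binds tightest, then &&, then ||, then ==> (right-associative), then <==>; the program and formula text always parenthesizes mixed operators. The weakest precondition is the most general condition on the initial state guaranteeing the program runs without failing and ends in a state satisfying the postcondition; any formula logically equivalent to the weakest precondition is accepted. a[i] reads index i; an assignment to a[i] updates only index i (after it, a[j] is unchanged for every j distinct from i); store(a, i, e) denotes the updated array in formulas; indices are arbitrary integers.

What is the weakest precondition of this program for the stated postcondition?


Working backward. After the program, 2*u <= 0 must hold.
Before u := c + 5: 2*c <= -10
Before a[0] := u - 1: 2*c <= -10
Answer: WP = 2*c <= -10


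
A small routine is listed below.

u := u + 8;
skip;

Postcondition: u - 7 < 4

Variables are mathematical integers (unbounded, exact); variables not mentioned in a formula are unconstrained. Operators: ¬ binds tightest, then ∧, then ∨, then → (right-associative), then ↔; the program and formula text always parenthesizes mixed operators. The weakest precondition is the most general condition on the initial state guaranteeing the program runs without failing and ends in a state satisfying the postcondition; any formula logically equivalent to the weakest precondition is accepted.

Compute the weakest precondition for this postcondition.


Working backward. After the program, the postcondition u - 7 < 4 must hold; in canonical form it is u < 11.
Before skip: u < 11
Before u := u + 8: u < 3
Answer: WP = u < 3


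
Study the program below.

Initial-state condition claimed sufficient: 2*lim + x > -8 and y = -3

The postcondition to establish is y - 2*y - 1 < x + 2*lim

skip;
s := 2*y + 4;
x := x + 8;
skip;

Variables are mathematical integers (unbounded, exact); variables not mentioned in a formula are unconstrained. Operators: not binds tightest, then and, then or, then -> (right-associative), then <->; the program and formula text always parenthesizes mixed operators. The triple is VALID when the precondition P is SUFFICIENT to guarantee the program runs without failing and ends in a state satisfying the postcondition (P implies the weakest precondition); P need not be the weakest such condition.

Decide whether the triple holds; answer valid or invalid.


Working backward. After the program, the postcondition y - 2*y - 1 < x + 2*lim must hold; in canonical form it is 2*lim + x + y > -1.
Before skip: 2*lim + x + y > -1
Before x := x + 8: 2*lim + x + y > -9
Before s := 2*y + 4: 2*lim + x + y > -9
Before skip: 2*lim + x + y > -9
The weakest precondition is 2*lim + x + y > -9.
Check whether 2*lim + x > -8 and y = -3 implies it.
Countermodel: at the initial state lim = 0, x = -7, y = -3, the precondition holds but the weakest precondition fails.
Answer: invalid
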